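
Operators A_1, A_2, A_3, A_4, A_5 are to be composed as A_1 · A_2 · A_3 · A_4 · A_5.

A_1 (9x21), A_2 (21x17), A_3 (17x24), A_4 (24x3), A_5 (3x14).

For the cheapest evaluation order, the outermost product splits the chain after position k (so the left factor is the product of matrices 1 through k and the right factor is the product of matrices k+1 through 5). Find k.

4

Adjacent pairs: A_1A_2 = 9·21·17 = 3213; A_2A_3 = 21·17·24 = 8568; A_3A_4 = 17·24·3 = 1224; A_4A_5 = 24·3·14 = 1008.
Length 3: A_1..A_3: k=1: 0+8568+9·21·24=13104; k=2: 3213+0+9·17·24=6885 → min 6885 | A_2..A_4: k=2: 0+1224+21·17·3=2295; k=3: 8568+0+21·24·3=10080 → min 2295 | A_3..A_5: k=3: 0+1008+17·24·14=6720; k=4: 1224+0+17·3·14=1938 → min 1938.
Length 4: A_1..A_4: k=1: 0+2295+9·21·3=2862; k=2: 3213+1224+9·17·3=4896; k=3: 6885+0+9·24·3=7533 → min 2862 | A_2..A_5: k=2: 0+1938+21·17·14=6936; k=3: 8568+1008+21·24·14=16632; k=4: 2295+0+21·3·14=3177 → min 3177.
Top-level splits: k=1: (A_1..A_1)·(A_2..A_5) → 0+3177+9·21·14 = 5823; k=2: (A_1..A_2)·(A_3..A_5) → 3213+1938+9·17·14 = 7293; k=3: (A_1..A_3)·(A_4..A_5) → 6885+1008+9·24·14 = 10917; k=4: (A_1..A_4)·(A_5..A_5) → 2862+0+9·3·14 = 3240.
Best split is after A_4, i.e. k = 4.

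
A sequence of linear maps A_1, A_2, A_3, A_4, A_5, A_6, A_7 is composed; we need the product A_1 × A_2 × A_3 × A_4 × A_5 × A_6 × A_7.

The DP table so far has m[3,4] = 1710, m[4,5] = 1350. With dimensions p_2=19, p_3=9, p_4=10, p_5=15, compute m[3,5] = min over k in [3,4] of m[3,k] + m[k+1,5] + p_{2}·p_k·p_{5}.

3915

m[3,5] = min over k∈[3,4] of m[3,k]+m[k+1,5]+p_{2}·p_k·p_{5}.
k=3: 0 + 1350 + 19·9·15 = 3915; k=4: 1710 + 0 + 19·10·15 = 4560.
Minimum: 3915 at k=3.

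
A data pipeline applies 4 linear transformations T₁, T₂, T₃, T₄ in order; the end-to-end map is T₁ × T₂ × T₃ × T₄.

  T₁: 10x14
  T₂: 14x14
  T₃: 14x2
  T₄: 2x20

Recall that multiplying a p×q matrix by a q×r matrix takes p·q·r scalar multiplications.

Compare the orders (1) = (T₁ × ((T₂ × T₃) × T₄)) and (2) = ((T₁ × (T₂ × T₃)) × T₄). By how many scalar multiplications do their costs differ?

2680

Order (1) = (T₁ × ((T₂ × T₃) × T₄)): (T₂ × T₃): 14×14 by 14×2 → 14×2, cost 14·14·2 = 392; ((T₂ × T₃) × T₄): 14×2 by 2×20 → 14×20, cost 14·2·20 = 560; cumulative 952; (T₁ × ((T₂ × T₃) × T₄)): 10×14 by 14×20 → 10×20, cost 10·14·20 = 2800; cumulative 3752. Total 3752.
Order (2) = ((T₁ × (T₂ × T₃)) × T₄): (T₂ × T₃): 14×14 by 14×2 → 14×2, cost 14·14·2 = 392; (T₁ × (T₂ × T₃)): 10×14 by 14×2 → 10×2, cost 10·14·2 = 280; cumulative 672; ((T₁ × (T₂ × T₃)) × T₄): 10×2 by 2×20 → 10×20, cost 10·2·20 = 400; cumulative 1072. Total 1072.
Difference: |3752 − 1072| = 2680.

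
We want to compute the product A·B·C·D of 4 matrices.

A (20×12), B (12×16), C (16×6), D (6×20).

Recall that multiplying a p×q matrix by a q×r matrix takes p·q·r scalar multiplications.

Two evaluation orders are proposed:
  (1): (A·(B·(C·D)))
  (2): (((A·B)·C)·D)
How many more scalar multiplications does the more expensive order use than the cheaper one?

Order (1) = (A·(B·(C·D))): (C·D): 16×6 by 6×20 → 16×20, cost 16·6·20 = 1920; (B·(C·D)): 12×16 by 16×20 → 12×20, cost 12·16·20 = 3840; cumulative 5760; (A·(B·(C·D))): 20×12 by 12×20 → 20×20, cost 20·12·20 = 4800; cumulative 10560. Total 10560.
Order (2) = (((A·B)·C)·D): (A·B): 20×12 by 12×16 → 20×16, cost 20·12·16 = 3840; ((A·B)·C): 20×16 by 16×6 → 20×6, cost 20·16·6 = 1920; cumulative 5760; (((A·B)·C)·D): 20×6 by 6×20 → 20×20, cost 20·6·20 = 2400; cumulative 8160. Total 8160.
Difference: |10560 − 8160| = 2400.

2400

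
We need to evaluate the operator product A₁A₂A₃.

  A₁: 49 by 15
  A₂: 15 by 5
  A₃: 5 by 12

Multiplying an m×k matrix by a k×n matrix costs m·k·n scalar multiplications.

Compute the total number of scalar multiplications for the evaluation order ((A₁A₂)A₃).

6615

(A₁A₂): 49×15 by 15×5 → 49×5, cost 49·15·5 = 3675
((A₁A₂)A₃): 49×5 by 5×12 → 49×12, cost 49·5·12 = 2940; cumulative 6615
Total: 6615 scalar multiplications.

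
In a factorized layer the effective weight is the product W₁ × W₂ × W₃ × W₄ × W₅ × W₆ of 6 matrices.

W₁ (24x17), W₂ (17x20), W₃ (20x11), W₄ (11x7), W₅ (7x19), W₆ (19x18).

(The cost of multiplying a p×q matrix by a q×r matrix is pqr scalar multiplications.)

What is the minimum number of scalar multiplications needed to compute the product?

12194

Adjacent pairs: W₁W₂ = 24·17·20 = 8160; W₂W₃ = 17·20·11 = 3740; W₃W₄ = 20·11·7 = 1540; W₄W₅ = 11·7·19 = 1463; W₅W₆ = 7·19·18 = 2394.
Length 3: W₁..W₃: k=1: 0+3740+24·17·11=8228; k=2: 8160+0+24·20·11=13440 → min 8228 | W₂..W₄: k=2: 0+1540+17·20·7=3920; k=3: 3740+0+17·11·7=5049 → min 3920 | W₃..W₅: k=3: 0+1463+20·11·19=5643; k=4: 1540+0+20·7·19=4200 → min 4200 | W₄..W₆: k=4: 0+2394+11·7·18=3780; k=5: 1463+0+11·19·18=5225 → min 3780.
Length 4: W₁..W₄: k=1: 0+3920+24·17·7=6776; k=2: 8160+1540+24·20·7=13060; k=3: 8228+0+24·11·7=10076 → min 6776 | W₂..W₅: k=2: 0+4200+17·20·19=10660; k=3: 3740+1463+17·11·19=8756; k=4: 3920+0+17·7·19=6181 → min 6181 | W₃..W₆: k=3: 0+3780+20·11·18=7740; k=4: 1540+2394+20·7·18=6454; k=5: 4200+0+20·19·18=11040 → min 6454.
Length 5: W₁..W₅: k=1: 0+6181+24·17·19=13933; k=2: 8160+4200+24·20·19=21480; k=3: 8228+1463+24·11·19=14707; k=4: 6776+0+24·7·19=9968 → min 9968 | W₂..W₆: k=2: 0+6454+17·20·18=12574; k=3: 3740+3780+17·11·18=10886; k=4: 3920+2394+17·7·18=8456; k=5: 6181+0+17·19·18=11995 → min 8456.
Length 6: W₁..W₆: k=1: 0+8456+24·17·18=15800; k=2: 8160+6454+24·20·18=23254; k=3: 8228+3780+24·11·18=16760; k=4: 6776+2394+24·7·18=12194; k=5: 9968+0+24·19·18=18176 → min 12194.
Optimal order: ((W₁ × (W₂ × (W₃ × W₄))) × (W₅ × W₆)) with cost 12194.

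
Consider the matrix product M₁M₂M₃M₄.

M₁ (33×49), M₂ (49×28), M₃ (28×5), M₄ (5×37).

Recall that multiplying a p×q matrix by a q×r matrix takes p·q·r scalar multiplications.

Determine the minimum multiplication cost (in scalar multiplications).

Adjacent pairs: M₁M₂ = 33·49·28 = 45276; M₂M₃ = 49·28·5 = 6860; M₃M₄ = 28·5·37 = 5180.
Length 3: M₁..M₃: k=1: 0+6860+33·49·5=14945; k=2: 45276+0+33·28·5=49896 → min 14945 | M₂..M₄: k=2: 0+5180+49·28·37=55944; k=3: 6860+0+49·5·37=15925 → min 15925.
Length 4: M₁..M₄: k=1: 0+15925+33·49·37=75754; k=2: 45276+5180+33·28·37=84644; k=3: 14945+0+33·5·37=21050 → min 21050.
Optimal order: ((M₁(M₂M₃))M₄) with cost 21050.

21050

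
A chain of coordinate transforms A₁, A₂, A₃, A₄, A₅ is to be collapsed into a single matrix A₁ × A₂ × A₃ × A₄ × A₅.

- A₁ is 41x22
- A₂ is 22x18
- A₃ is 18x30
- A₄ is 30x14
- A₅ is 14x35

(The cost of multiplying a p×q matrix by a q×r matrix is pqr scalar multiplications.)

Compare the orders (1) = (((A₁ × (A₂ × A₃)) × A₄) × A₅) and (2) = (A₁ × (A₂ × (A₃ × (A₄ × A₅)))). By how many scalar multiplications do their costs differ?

2780

Order (1) = (((A₁ × (A₂ × A₃)) × A₄) × A₅): (A₂ × A₃): 22×18 by 18×30 → 22×30, cost 22·18·30 = 11880; (A₁ × (A₂ × A₃)): 41×22 by 22×30 → 41×30, cost 41·22·30 = 27060; cumulative 38940; ((A₁ × (A₂ × A₃)) × A₄): 41×30 by 30×14 → 41×14, cost 41·30·14 = 17220; cumulative 56160; (((A₁ × (A₂ × A₃)) × A₄) × A₅): 41×14 by 14×35 → 41×35, cost 41·14·35 = 20090; cumulative 76250. Total 76250.
Order (2) = (A₁ × (A₂ × (A₃ × (A₄ × A₅)))): (A₄ × A₅): 30×14 by 14×35 → 30×35, cost 30·14·35 = 14700; (A₃ × (A₄ × A₅)): 18×30 by 30×35 → 18×35, cost 18·30·35 = 18900; cumulative 33600; (A₂ × (A₃ × (A₄ × A₅))): 22×18 by 18×35 → 22×35, cost 22·18·35 = 13860; cumulative 47460; (A₁ × (A₂ × (A₃ × (A₄ × A₅)))): 41×22 by 22×35 → 41×35, cost 41·22·35 = 31570; cumulative 79030. Total 79030.
Difference: |76250 − 79030| = 2780.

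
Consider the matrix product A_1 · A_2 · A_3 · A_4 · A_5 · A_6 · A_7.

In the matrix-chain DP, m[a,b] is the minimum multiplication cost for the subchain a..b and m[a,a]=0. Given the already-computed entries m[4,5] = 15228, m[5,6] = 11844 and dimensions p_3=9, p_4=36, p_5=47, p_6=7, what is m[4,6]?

14112

m[4,6] = min over k∈[4,5] of m[4,k]+m[k+1,6]+p_{3}·p_k·p_{6}.
k=4: 0 + 11844 + 9·36·7 = 14112; k=5: 15228 + 0 + 9·47·7 = 18189.
Minimum: 14112 at k=4.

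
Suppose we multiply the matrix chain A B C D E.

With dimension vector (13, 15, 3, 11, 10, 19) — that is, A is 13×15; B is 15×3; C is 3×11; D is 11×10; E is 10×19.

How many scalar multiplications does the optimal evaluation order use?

Adjacent pairs: AB = 13·15·3 = 585; BC = 15·3·11 = 495; CD = 3·11·10 = 330; DE = 11·10·19 = 2090.
Length 3: A..C: k=1: 0+495+13·15·11=2640; k=2: 585+0+13·3·11=1014 → min 1014 | B..D: k=2: 0+330+15·3·10=780; k=3: 495+0+15·11·10=2145 → min 780 | C..E: k=3: 0+2090+3·11·19=2717; k=4: 330+0+3·10·19=900 → min 900.
Length 4: A..D: k=1: 0+780+13·15·10=2730; k=2: 585+330+13·3·10=1305; k=3: 1014+0+13·11·10=2444 → min 1305 | B..E: k=2: 0+900+15·3·19=1755; k=3: 495+2090+15·11·19=5720; k=4: 780+0+15·10·19=3630 → min 1755.
Length 5: A..E: k=1: 0+1755+13·15·19=5460; k=2: 585+900+13·3·19=2226; k=3: 1014+2090+13·11·19=5821; k=4: 1305+0+13·10·19=3775 → min 2226.
Optimal order: ((A B) ((C D) E)) with cost 2226.

2226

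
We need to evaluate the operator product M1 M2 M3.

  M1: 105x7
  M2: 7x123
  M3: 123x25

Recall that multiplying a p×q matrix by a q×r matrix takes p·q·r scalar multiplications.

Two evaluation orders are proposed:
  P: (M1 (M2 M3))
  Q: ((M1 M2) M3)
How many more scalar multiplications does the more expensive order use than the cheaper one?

Order P = (M1 (M2 M3)): (M2 M3): 7×123 by 123×25 → 7×25, cost 7·123·25 = 21525; (M1 (M2 M3)): 105×7 by 7×25 → 105×25, cost 105·7·25 = 18375; cumulative 39900. Total 39900.
Order Q = ((M1 M2) M3): (M1 M2): 105×7 by 7×123 → 105×123, cost 105·7·123 = 90405; ((M1 M2) M3): 105×123 by 123×25 → 105×25, cost 105·123·25 = 322875; cumulative 413280. Total 413280.
Difference: |39900 − 413280| = 373380.

373380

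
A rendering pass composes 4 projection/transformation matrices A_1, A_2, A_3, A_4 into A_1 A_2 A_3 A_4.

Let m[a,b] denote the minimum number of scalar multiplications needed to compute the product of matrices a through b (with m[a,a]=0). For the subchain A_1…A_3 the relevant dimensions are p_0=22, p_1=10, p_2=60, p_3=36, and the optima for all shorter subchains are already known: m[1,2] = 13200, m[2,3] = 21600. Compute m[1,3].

29520

m[1,3] = min over k∈[1,2] of m[1,k]+m[k+1,3]+p_{0}·p_k·p_{3}.
k=1: 0 + 21600 + 22·10·36 = 29520; k=2: 13200 + 0 + 22·60·36 = 60720.
Minimum: 29520 at k=1.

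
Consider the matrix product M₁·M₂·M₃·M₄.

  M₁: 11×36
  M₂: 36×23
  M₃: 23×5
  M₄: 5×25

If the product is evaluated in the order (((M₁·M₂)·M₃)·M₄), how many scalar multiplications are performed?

(M₁·M₂): 11×36 by 36×23 → 11×23, cost 11·36·23 = 9108
((M₁·M₂)·M₃): 11×23 by 23×5 → 11×5, cost 11·23·5 = 1265; cumulative 10373
(((M₁·M₂)·M₃)·M₄): 11×5 by 5×25 → 11×25, cost 11·5·25 = 1375; cumulative 11748
Total: 11748 scalar multiplications.

11748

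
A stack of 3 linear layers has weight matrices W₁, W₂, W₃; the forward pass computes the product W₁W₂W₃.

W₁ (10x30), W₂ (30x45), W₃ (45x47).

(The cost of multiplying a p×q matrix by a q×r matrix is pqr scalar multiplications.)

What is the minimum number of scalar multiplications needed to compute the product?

34650

Order (W₁(W₂W₃)): (W₂W₃): 30×45 by 45×47 → 30×47, cost 30·45·47 = 63450; (W₁(W₂W₃)): 10×30 by 30×47 → 10×47, cost 10·30·47 = 14100; cumulative 77550. Total 77550.
Order ((W₁W₂)W₃): (W₁W₂): 10×30 by 30×45 → 10×45, cost 10·30·45 = 13500; ((W₁W₂)W₃): 10×45 by 45×47 → 10×47, cost 10·45·47 = 21150; cumulative 34650. Total 34650.
Minimum: 34650.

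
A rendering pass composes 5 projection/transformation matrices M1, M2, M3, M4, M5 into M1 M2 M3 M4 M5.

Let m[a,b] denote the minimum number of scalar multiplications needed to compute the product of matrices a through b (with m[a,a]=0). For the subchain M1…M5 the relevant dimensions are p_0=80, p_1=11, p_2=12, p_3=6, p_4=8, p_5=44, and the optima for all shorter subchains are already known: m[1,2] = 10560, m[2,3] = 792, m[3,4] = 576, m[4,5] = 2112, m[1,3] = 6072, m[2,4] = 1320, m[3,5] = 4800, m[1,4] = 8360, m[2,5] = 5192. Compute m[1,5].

29304

m[1,5] = min over k∈[1,4] of m[1,k]+m[k+1,5]+p_{0}·p_k·p_{5}.
k=1: 0 + 5192 + 80·11·44 = 43912; k=2: 10560 + 4800 + 80·12·44 = 57600; k=3: 6072 + 2112 + 80·6·44 = 29304; k=4: 8360 + 0 + 80·8·44 = 36520.
Minimum: 29304 at k=3.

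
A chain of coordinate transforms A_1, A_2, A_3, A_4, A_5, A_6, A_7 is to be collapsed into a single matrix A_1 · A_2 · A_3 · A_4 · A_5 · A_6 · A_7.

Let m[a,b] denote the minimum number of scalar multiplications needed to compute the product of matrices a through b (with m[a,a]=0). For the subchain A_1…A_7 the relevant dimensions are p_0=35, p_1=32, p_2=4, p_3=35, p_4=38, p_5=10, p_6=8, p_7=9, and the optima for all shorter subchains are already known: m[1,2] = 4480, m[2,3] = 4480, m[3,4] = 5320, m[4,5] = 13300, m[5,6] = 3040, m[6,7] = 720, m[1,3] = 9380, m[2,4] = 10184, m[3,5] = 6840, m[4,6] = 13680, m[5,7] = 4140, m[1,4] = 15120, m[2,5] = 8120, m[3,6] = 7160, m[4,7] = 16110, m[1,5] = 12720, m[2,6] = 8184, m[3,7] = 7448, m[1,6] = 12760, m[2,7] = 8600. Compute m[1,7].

m[1,7] = min over k∈[1,6] of m[1,k]+m[k+1,7]+p_{0}·p_k·p_{7}.
k=1: 0 + 8600 + 35·32·9 = 18680; k=2: 4480 + 7448 + 35·4·9 = 13188; k=3: 9380 + 16110 + 35·35·9 = 36515; k=4: 15120 + 4140 + 35·38·9 = 31230; k=5: 12720 + 720 + 35·10·9 = 16590; k=6: 12760 + 0 + 35·8·9 = 15280.
Minimum: 13188 at k=2.

13188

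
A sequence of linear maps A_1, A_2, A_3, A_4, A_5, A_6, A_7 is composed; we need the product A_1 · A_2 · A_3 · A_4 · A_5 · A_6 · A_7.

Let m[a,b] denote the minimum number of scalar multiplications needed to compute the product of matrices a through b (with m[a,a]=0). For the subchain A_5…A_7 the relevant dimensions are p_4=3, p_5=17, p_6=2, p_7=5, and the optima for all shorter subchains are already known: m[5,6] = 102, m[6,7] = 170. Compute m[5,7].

132

m[5,7] = min over k∈[5,6] of m[5,k]+m[k+1,7]+p_{4}·p_k·p_{7}.
k=5: 0 + 170 + 3·17·5 = 425; k=6: 102 + 0 + 3·2·5 = 132.
Minimum: 132 at k=6.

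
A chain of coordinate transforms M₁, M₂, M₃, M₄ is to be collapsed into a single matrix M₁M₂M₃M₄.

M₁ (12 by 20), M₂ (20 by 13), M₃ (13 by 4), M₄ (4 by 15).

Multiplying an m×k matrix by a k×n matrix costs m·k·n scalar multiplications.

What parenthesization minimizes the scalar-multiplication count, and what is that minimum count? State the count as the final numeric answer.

2720

Adjacent pairs: M₁M₂ = 12·20·13 = 3120; M₂M₃ = 20·13·4 = 1040; M₃M₄ = 13·4·15 = 780.
Length 3: M₁..M₃: k=1: 0+1040+12·20·4=2000; k=2: 3120+0+12·13·4=3744 → min 2000 | M₂..M₄: k=2: 0+780+20·13·15=4680; k=3: 1040+0+20·4·15=2240 → min 2240.
Length 4: M₁..M₄: k=1: 0+2240+12·20·15=5840; k=2: 3120+780+12·13·15=6240; k=3: 2000+0+12·4·15=2720 → min 2720.
Optimal parenthesization: ((M₁(M₂M₃))M₄) with cost 2720.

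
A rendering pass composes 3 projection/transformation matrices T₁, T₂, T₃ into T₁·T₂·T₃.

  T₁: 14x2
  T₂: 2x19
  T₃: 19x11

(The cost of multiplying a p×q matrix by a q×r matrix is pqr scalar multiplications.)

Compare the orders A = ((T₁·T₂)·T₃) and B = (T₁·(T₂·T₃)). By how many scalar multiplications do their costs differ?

Order A = ((T₁·T₂)·T₃): (T₁·T₂): 14×2 by 2×19 → 14×19, cost 14·2·19 = 532; ((T₁·T₂)·T₃): 14×19 by 19×11 → 14×11, cost 14·19·11 = 2926; cumulative 3458. Total 3458.
Order B = (T₁·(T₂·T₃)): (T₂·T₃): 2×19 by 19×11 → 2×11, cost 2·19·11 = 418; (T₁·(T₂·T₃)): 14×2 by 2×11 → 14×11, cost 14·2·11 = 308; cumulative 726. Total 726.
Difference: |3458 − 726| = 2732.

2732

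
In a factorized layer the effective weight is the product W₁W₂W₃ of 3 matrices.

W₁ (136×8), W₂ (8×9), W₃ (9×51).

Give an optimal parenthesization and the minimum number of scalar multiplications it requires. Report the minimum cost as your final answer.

59160

(W₁(W₂W₃)): cost 59160.
((W₁W₂)W₃): cost 72216.
Optimal: (W₁(W₂W₃)) with cost 59160.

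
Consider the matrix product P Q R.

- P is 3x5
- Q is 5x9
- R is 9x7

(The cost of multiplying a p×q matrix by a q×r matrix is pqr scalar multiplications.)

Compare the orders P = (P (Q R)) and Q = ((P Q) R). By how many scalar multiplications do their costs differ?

Order P = (P (Q R)): (Q R): 5×9 by 9×7 → 5×7, cost 5·9·7 = 315; (P (Q R)): 3×5 by 5×7 → 3×7, cost 3·5·7 = 105; cumulative 420. Total 420.
Order Q = ((P Q) R): (P Q): 3×5 by 5×9 → 3×9, cost 3·5·9 = 135; ((P Q) R): 3×9 by 9×7 → 3×7, cost 3·9·7 = 189; cumulative 324. Total 324.
Difference: |420 − 324| = 96.

96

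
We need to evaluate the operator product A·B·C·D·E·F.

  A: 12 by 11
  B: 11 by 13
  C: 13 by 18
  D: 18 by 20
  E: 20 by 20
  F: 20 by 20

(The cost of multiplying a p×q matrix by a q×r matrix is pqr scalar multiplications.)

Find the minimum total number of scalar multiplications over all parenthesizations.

17974

Adjacent pairs: AB = 12·11·13 = 1716; BC = 11·13·18 = 2574; CD = 13·18·20 = 4680; DE = 18·20·20 = 7200; EF = 20·20·20 = 8000.
Length 3: A..C: k=1: 0+2574+12·11·18=4950; k=2: 1716+0+12·13·18=4524 → min 4524 | B..D: k=2: 0+4680+11·13·20=7540; k=3: 2574+0+11·18·20=6534 → min 6534 | C..E: k=3: 0+7200+13·18·20=11880; k=4: 4680+0+13·20·20=9880 → min 9880 | D..F: k=4: 0+8000+18·20·20=15200; k=5: 7200+0+18·20·20=14400 → min 14400.
Length 4: A..D: k=1: 0+6534+12·11·20=9174; k=2: 1716+4680+12·13·20=9516; k=3: 4524+0+12·18·20=8844 → min 8844 | B..E: k=2: 0+9880+11·13·20=12740; k=3: 2574+7200+11·18·20=13734; k=4: 6534+0+11·20·20=10934 → min 10934 | C..F: k=3: 0+14400+13·18·20=19080; k=4: 4680+8000+13·20·20=17880; k=5: 9880+0+13·20·20=15080 → min 15080.
Length 5: A..E: k=1: 0+10934+12·11·20=13574; k=2: 1716+9880+12·13·20=14716; k=3: 4524+7200+12·18·20=16044; k=4: 8844+0+12·20·20=13644 → min 13574 | B..F: k=2: 0+15080+11·13·20=17940; k=3: 2574+14400+11·18·20=20934; k=4: 6534+8000+11·20·20=18934; k=5: 10934+0+11·20·20=15334 → min 15334.
Length 6: A..F: k=1: 0+15334+12·11·20=17974; k=2: 1716+15080+12·13·20=19916; k=3: 4524+14400+12·18·20=23244; k=4: 8844+8000+12·20·20=21644; k=5: 13574+0+12·20·20=18374 → min 17974.
Optimal order: (A·((((B·C)·D)·E)·F)) with cost 17974.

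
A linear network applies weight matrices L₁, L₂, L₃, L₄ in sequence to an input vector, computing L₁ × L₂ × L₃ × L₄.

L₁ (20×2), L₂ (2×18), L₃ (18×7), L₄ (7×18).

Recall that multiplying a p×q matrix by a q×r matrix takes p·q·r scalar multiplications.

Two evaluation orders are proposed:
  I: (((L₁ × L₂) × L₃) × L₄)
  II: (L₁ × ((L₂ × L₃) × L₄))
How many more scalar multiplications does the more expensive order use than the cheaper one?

Order I = (((L₁ × L₂) × L₃) × L₄): (L₁ × L₂): 20×2 by 2×18 → 20×18, cost 20·2·18 = 720; ((L₁ × L₂) × L₃): 20×18 by 18×7 → 20×7, cost 20·18·7 = 2520; cumulative 3240; (((L₁ × L₂) × L₃) × L₄): 20×7 by 7×18 → 20×18, cost 20·7·18 = 2520; cumulative 5760. Total 5760.
Order II = (L₁ × ((L₂ × L₃) × L₄)): (L₂ × L₃): 2×18 by 18×7 → 2×7, cost 2·18·7 = 252; ((L₂ × L₃) × L₄): 2×7 by 7×18 → 2×18, cost 2·7·18 = 252; cumulative 504; (L₁ × ((L₂ × L₃) × L₄)): 20×2 by 2×18 → 20×18, cost 20·2·18 = 720; cumulative 1224. Total 1224.
Difference: |5760 − 1224| = 4536.

4536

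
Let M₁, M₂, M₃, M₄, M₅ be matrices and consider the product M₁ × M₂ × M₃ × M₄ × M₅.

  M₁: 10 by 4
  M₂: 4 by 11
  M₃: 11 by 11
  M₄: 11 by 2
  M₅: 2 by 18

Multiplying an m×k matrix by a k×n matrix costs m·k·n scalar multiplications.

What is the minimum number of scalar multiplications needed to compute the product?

Adjacent pairs: M₁M₂ = 10·4·11 = 440; M₂M₃ = 4·11·11 = 484; M₃M₄ = 11·11·2 = 242; M₄M₅ = 11·2·18 = 396.
Length 3: M₁..M₃: k=1: 0+484+10·4·11=924; k=2: 440+0+10·11·11=1650 → min 924 | M₂..M₄: k=2: 0+242+4·11·2=330; k=3: 484+0+4·11·2=572 → min 330 | M₃..M₅: k=3: 0+396+11·11·18=2574; k=4: 242+0+11·2·18=638 → min 638.
Length 4: M₁..M₄: k=1: 0+330+10·4·2=410; k=2: 440+242+10·11·2=902; k=3: 924+0+10·11·2=1144 → min 410 | M₂..M₅: k=2: 0+638+4·11·18=1430; k=3: 484+396+4·11·18=1672; k=4: 330+0+4·2·18=474 → min 474.
Length 5: M₁..M₅: k=1: 0+474+10·4·18=1194; k=2: 440+638+10·11·18=3058; k=3: 924+396+10·11·18=3300; k=4: 410+0+10·2·18=770 → min 770.
Optimal order: ((M₁ × (M₂ × (M₃ × M₄))) × M₅) with cost 770.

770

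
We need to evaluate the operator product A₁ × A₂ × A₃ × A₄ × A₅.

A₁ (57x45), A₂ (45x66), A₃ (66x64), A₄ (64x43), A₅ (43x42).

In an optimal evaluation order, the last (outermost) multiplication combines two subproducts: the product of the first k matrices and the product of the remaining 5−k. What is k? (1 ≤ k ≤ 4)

Adjacent pairs: A₁A₂ = 57·45·66 = 169290; A₂A₃ = 45·66·64 = 190080; A₃A₄ = 66·64·43 = 181632; A₄A₅ = 64·43·42 = 115584.
Length 3: A₁..A₃: k=1: 0+190080+57·45·64=354240; k=2: 169290+0+57·66·64=410058 → min 354240 | A₂..A₄: k=2: 0+181632+45·66·43=309342; k=3: 190080+0+45·64·43=313920 → min 309342 | A₃..A₅: k=3: 0+115584+66·64·42=292992; k=4: 181632+0+66·43·42=300828 → min 292992.
Length 4: A₁..A₄: k=1: 0+309342+57·45·43=419637; k=2: 169290+181632+57·66·43=512688; k=3: 354240+0+57·64·43=511104 → min 419637 | A₂..A₅: k=2: 0+292992+45·66·42=417732; k=3: 190080+115584+45·64·42=426624; k=4: 309342+0+45·43·42=390612 → min 390612.
Top-level splits: k=1: (A₁..A₁)·(A₂..A₅) → 0+390612+57·45·42 = 498342; k=2: (A₁..A₂)·(A₃..A₅) → 169290+292992+57·66·42 = 620286; k=3: (A₁..A₃)·(A₄..A₅) → 354240+115584+57·64·42 = 623040; k=4: (A₁..A₄)·(A₅..A₅) → 419637+0+57·43·42 = 522579.
Best split is after A₁, i.e. k = 1.

1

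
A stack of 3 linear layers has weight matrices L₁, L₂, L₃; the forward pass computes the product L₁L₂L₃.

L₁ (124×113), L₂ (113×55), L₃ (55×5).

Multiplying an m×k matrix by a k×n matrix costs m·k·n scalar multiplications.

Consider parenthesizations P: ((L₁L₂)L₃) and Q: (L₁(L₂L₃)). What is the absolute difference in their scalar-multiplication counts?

703625

Order P = ((L₁L₂)L₃): (L₁L₂): 124×113 by 113×55 → 124×55, cost 124·113·55 = 770660; ((L₁L₂)L₃): 124×55 by 55×5 → 124×5, cost 124·55·5 = 34100; cumulative 804760. Total 804760.
Order Q = (L₁(L₂L₃)): (L₂L₃): 113×55 by 55×5 → 113×5, cost 113·55·5 = 31075; (L₁(L₂L₃)): 124×113 by 113×5 → 124×5, cost 124·113·5 = 70060; cumulative 101135. Total 101135.
Difference: |804760 − 101135| = 703625.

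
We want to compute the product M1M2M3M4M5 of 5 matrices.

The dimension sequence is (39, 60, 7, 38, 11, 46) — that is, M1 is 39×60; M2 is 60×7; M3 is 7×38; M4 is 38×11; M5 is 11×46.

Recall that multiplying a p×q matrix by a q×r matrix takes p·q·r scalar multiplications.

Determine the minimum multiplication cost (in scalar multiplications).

Adjacent pairs: M1M2 = 39·60·7 = 16380; M2M3 = 60·7·38 = 15960; M3M4 = 7·38·11 = 2926; M4M5 = 38·11·46 = 19228.
Length 3: M1..M3: k=1: 0+15960+39·60·38=104880; k=2: 16380+0+39·7·38=26754 → min 26754 | M2..M4: k=2: 0+2926+60·7·11=7546; k=3: 15960+0+60·38·11=41040 → min 7546 | M3..M5: k=3: 0+19228+7·38·46=31464; k=4: 2926+0+7·11·46=6468 → min 6468.
Length 4: M1..M4: k=1: 0+7546+39·60·11=33286; k=2: 16380+2926+39·7·11=22309; k=3: 26754+0+39·38·11=43056 → min 22309 | M2..M5: k=2: 0+6468+60·7·46=25788; k=3: 15960+19228+60·38·46=140068; k=4: 7546+0+60·11·46=37906 → min 25788.
Length 5: M1..M5: k=1: 0+25788+39·60·46=133428; k=2: 16380+6468+39·7·46=35406; k=3: 26754+19228+39·38·46=114154; k=4: 22309+0+39·11·46=42043 → min 35406.
Optimal order: ((M1M2)((M3M4)M5)) with cost 35406.

35406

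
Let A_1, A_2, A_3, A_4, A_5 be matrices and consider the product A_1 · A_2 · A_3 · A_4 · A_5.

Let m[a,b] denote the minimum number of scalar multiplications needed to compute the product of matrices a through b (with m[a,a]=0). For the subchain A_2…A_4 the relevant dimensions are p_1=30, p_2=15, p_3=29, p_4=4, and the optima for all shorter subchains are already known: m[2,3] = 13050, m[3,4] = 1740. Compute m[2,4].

3540

m[2,4] = min over k∈[2,3] of m[2,k]+m[k+1,4]+p_{1}·p_k·p_{4}.
k=2: 0 + 1740 + 30·15·4 = 3540; k=3: 13050 + 0 + 30·29·4 = 16530.
Minimum: 3540 at k=2.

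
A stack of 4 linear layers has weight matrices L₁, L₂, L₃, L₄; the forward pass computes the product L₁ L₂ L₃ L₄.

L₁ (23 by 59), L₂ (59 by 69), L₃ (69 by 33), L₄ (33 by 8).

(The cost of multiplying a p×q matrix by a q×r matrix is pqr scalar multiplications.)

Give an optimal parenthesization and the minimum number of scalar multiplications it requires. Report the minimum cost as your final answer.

Adjacent pairs: L₁L₂ = 23·59·69 = 93633; L₂L₃ = 59·69·33 = 134343; L₃L₄ = 69·33·8 = 18216.
Length 3: L₁..L₃: k=1: 0+134343+23·59·33=179124; k=2: 93633+0+23·69·33=146004 → min 146004 | L₂..L₄: k=2: 0+18216+59·69·8=50784; k=3: 134343+0+59·33·8=149919 → min 50784.
Length 4: L₁..L₄: k=1: 0+50784+23·59·8=61640; k=2: 93633+18216+23·69·8=124545; k=3: 146004+0+23·33·8=152076 → min 61640.
Optimal parenthesization: (L₁ (L₂ (L₃ L₄))) with cost 61640.

61640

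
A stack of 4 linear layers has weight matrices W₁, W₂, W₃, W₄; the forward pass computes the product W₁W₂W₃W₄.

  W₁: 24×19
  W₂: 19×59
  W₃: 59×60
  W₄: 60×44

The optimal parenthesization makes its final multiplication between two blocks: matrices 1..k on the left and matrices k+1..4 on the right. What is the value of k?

Adjacent pairs: W₁W₂ = 24·19·59 = 26904; W₂W₃ = 19·59·60 = 67260; W₃W₄ = 59·60·44 = 155760.
Length 3: W₁..W₃: k=1: 0+67260+24·19·60=94620; k=2: 26904+0+24·59·60=111864 → min 94620 | W₂..W₄: k=2: 0+155760+19·59·44=205084; k=3: 67260+0+19·60·44=117420 → min 117420.
Top-level splits: k=1: (W₁..W₁)·(W₂..W₄) → 0+117420+24·19·44 = 137484; k=2: (W₁..W₂)·(W₃..W₄) → 26904+155760+24·59·44 = 244968; k=3: (W₁..W₃)·(W₄..W₄) → 94620+0+24·60·44 = 157980.
Best split is after W₁, i.e. k = 1.

1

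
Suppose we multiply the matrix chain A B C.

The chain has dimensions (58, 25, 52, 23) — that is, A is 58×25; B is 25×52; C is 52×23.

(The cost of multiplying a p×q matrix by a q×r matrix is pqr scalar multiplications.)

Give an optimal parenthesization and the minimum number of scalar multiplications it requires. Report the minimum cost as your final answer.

(A (B C)): cost 63250.
((A B) C): cost 144768.
Optimal: (A (B C)) with cost 63250.

63250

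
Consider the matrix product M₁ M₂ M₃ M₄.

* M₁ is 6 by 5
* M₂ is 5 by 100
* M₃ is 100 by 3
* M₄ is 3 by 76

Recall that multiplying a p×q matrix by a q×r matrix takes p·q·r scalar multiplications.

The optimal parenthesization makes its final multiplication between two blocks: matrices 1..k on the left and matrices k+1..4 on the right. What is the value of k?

3

Adjacent pairs: M₁M₂ = 6·5·100 = 3000; M₂M₃ = 5·100·3 = 1500; M₃M₄ = 100·3·76 = 22800.
Length 3: M₁..M₃: k=1: 0+1500+6·5·3=1590; k=2: 3000+0+6·100·3=4800 → min 1590 | M₂..M₄: k=2: 0+22800+5·100·76=60800; k=3: 1500+0+5·3·76=2640 → min 2640.
Top-level splits: k=1: (M₁..M₁)·(M₂..M₄) → 0+2640+6·5·76 = 4920; k=2: (M₁..M₂)·(M₃..M₄) → 3000+22800+6·100·76 = 71400; k=3: (M₁..M₃)·(M₄..M₄) → 1590+0+6·3·76 = 2958.
Best split is after M₃, i.e. k = 3.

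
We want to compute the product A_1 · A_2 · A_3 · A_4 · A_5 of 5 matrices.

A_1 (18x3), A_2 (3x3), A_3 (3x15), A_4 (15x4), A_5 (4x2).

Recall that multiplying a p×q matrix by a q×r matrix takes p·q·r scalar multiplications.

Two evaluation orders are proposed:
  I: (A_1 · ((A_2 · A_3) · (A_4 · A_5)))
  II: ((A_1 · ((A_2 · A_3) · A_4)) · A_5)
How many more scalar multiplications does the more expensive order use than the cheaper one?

222

Order I = (A_1 · ((A_2 · A_3) · (A_4 · A_5))): (A_2 · A_3): 3×3 by 3×15 → 3×15, cost 3·3·15 = 135; (A_4 · A_5): 15×4 by 4×2 → 15×2, cost 15·4·2 = 120; ((A_2 · A_3) · (A_4 · A_5)): 3×15 by 15×2 → 3×2, cost 3·15·2 = 90; cumulative 345; (A_1 · ((A_2 · A_3) · (A_4 · A_5))): 18×3 by 3×2 → 18×2, cost 18·3·2 = 108; cumulative 453. Total 453.
Order II = ((A_1 · ((A_2 · A_3) · A_4)) · A_5): (A_2 · A_3): 3×3 by 3×15 → 3×15, cost 3·3·15 = 135; ((A_2 · A_3) · A_4): 3×15 by 15×4 → 3×4, cost 3·15·4 = 180; cumulative 315; (A_1 · ((A_2 · A_3) · A_4)): 18×3 by 3×4 → 18×4, cost 18·3·4 = 216; cumulative 531; ((A_1 · ((A_2 · A_3) · A_4)) · A_5): 18×4 by 4×2 → 18×2, cost 18·4·2 = 144; cumulative 675. Total 675.
Difference: |453 − 675| = 222.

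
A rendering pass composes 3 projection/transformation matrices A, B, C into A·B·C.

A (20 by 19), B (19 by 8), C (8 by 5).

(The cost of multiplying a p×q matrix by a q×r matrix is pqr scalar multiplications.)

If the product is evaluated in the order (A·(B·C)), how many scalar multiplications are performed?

2660

(B·C): 19×8 by 8×5 → 19×5, cost 19·8·5 = 760
(A·(B·C)): 20×19 by 19×5 → 20×5, cost 20·19·5 = 1900; cumulative 2660
Total: 2660 scalar multiplications.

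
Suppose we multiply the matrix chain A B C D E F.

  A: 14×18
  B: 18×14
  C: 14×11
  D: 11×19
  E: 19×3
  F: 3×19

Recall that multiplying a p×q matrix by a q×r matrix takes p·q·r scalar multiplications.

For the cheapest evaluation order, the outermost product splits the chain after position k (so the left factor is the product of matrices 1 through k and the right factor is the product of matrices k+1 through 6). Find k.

5

Adjacent pairs: AB = 14·18·14 = 3528; BC = 18·14·11 = 2772; CD = 14·11·19 = 2926; DE = 11·19·3 = 627; EF = 19·3·19 = 1083.
Length 3: A..C: k=1: 0+2772+14·18·11=5544; k=2: 3528+0+14·14·11=5684 → min 5544 | B..D: k=2: 0+2926+18·14·19=7714; k=3: 2772+0+18·11·19=6534 → min 6534 | C..E: k=3: 0+627+14·11·3=1089; k=4: 2926+0+14·19·3=3724 → min 1089 | D..F: k=4: 0+1083+11·19·19=5054; k=5: 627+0+11·3·19=1254 → min 1254.
Length 4: A..D: k=1: 0+6534+14·18·19=11322; k=2: 3528+2926+14·14·19=10178; k=3: 5544+0+14·11·19=8470 → min 8470 | B..E: k=2: 0+1089+18·14·3=1845; k=3: 2772+627+18·11·3=3993; k=4: 6534+0+18·19·3=7560 → min 1845 | C..F: k=3: 0+1254+14·11·19=4180; k=4: 2926+1083+14·19·19=9063; k=5: 1089+0+14·3·19=1887 → min 1887.
Length 5: A..E: k=1: 0+1845+14·18·3=2601; k=2: 3528+1089+14·14·3=5205; k=3: 5544+627+14·11·3=6633; k=4: 8470+0+14·19·3=9268 → min 2601 | B..F: k=2: 0+1887+18·14·19=6675; k=3: 2772+1254+18·11·19=7788; k=4: 6534+1083+18·19·19=14115; k=5: 1845+0+18·3·19=2871 → min 2871.
Top-level splits: k=1: (A..A)·(B..F) → 0+2871+14·18·19 = 7659; k=2: (A..B)·(C..F) → 3528+1887+14·14·19 = 9139; k=3: (A..C)·(D..F) → 5544+1254+14·11·19 = 9724; k=4: (A..D)·(E..F) → 8470+1083+14·19·19 = 14607; k=5: (A..E)·(F..F) → 2601+0+14·3·19 = 3399.
Best split is after E, i.e. k = 5.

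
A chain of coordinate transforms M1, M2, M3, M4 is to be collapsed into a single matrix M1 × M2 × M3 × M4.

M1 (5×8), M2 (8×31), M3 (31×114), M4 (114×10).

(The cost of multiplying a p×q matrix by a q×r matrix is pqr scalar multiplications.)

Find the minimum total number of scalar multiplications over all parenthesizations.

24610

Adjacent pairs: M1M2 = 5·8·31 = 1240; M2M3 = 8·31·114 = 28272; M3M4 = 31·114·10 = 35340.
Length 3: M1..M3: k=1: 0+28272+5·8·114=32832; k=2: 1240+0+5·31·114=18910 → min 18910 | M2..M4: k=2: 0+35340+8·31·10=37820; k=3: 28272+0+8·114·10=37392 → min 37392.
Length 4: M1..M4: k=1: 0+37392+5·8·10=37792; k=2: 1240+35340+5·31·10=38130; k=3: 18910+0+5·114·10=24610 → min 24610.
Optimal order: (((M1 × M2) × M3) × M4) with cost 24610.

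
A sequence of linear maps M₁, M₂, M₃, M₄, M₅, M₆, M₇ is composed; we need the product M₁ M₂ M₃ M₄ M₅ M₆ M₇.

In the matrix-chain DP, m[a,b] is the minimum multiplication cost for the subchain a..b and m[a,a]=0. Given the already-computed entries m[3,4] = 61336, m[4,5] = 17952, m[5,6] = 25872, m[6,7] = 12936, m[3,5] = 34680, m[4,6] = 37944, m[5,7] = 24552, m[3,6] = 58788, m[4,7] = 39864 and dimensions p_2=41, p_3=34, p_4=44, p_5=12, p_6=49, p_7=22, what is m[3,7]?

58440

m[3,7] = min over k∈[3,6] of m[3,k]+m[k+1,7]+p_{2}·p_k·p_{7}.
k=3: 0 + 39864 + 41·34·22 = 70532; k=4: 61336 + 24552 + 41·44·22 = 125576; k=5: 34680 + 12936 + 41·12·22 = 58440; k=6: 58788 + 0 + 41·49·22 = 102986.
Minimum: 58440 at k=5.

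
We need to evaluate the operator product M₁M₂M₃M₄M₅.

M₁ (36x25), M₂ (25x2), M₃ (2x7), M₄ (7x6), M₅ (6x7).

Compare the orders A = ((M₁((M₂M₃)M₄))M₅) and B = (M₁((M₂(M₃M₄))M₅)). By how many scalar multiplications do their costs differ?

578

Order A = ((M₁((M₂M₃)M₄))M₅): (M₂M₃): 25×2 by 2×7 → 25×7, cost 25·2·7 = 350; ((M₂M₃)M₄): 25×7 by 7×6 → 25×6, cost 25·7·6 = 1050; cumulative 1400; (M₁((M₂M₃)M₄)): 36×25 by 25×6 → 36×6, cost 36·25·6 = 5400; cumulative 6800; ((M₁((M₂M₃)M₄))M₅): 36×6 by 6×7 → 36×7, cost 36·6·7 = 1512; cumulative 8312. Total 8312.
Order B = (M₁((M₂(M₃M₄))M₅)): (M₃M₄): 2×7 by 7×6 → 2×6, cost 2·7·6 = 84; (M₂(M₃M₄)): 25×2 by 2×6 → 25×6, cost 25·2·6 = 300; cumulative 384; ((M₂(M₃M₄))M₅): 25×6 by 6×7 → 25×7, cost 25·6·7 = 1050; cumulative 1434; (M₁((M₂(M₃M₄))M₅)): 36×25 by 25×7 → 36×7, cost 36·25·7 = 6300; cumulative 7734. Total 7734.
Difference: |8312 − 7734| = 578.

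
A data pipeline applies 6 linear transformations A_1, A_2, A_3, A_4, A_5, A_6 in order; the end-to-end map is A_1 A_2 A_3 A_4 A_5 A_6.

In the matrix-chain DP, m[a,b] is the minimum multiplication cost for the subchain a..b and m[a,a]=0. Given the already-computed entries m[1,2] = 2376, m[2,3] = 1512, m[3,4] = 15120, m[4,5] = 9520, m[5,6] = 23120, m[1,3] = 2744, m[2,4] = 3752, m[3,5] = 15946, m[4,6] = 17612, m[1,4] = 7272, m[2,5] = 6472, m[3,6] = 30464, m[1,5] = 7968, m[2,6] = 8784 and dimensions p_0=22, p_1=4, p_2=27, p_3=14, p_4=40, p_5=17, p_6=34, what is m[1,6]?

11776

m[1,6] = min over k∈[1,5] of m[1,k]+m[k+1,6]+p_{0}·p_k·p_{6}.
k=1: 0 + 8784 + 22·4·34 = 11776; k=2: 2376 + 30464 + 22·27·34 = 53036; k=3: 2744 + 17612 + 22·14·34 = 30828; k=4: 7272 + 23120 + 22·40·34 = 60312; k=5: 7968 + 0 + 22·17·34 = 20684.
Minimum: 11776 at k=1.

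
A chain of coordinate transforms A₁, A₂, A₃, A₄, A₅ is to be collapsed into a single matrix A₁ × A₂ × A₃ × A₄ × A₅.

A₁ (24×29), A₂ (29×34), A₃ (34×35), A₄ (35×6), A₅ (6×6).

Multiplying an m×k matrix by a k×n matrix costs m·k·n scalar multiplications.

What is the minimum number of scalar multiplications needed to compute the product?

Adjacent pairs: A₁A₂ = 24·29·34 = 23664; A₂A₃ = 29·34·35 = 34510; A₃A₄ = 34·35·6 = 7140; A₄A₅ = 35·6·6 = 1260.
Length 3: A₁..A₃: k=1: 0+34510+24·29·35=58870; k=2: 23664+0+24·34·35=52224 → min 52224 | A₂..A₄: k=2: 0+7140+29·34·6=13056; k=3: 34510+0+29·35·6=40600 → min 13056 | A₃..A₅: k=3: 0+1260+34·35·6=8400; k=4: 7140+0+34·6·6=8364 → min 8364.
Length 4: A₁..A₄: k=1: 0+13056+24·29·6=17232; k=2: 23664+7140+24·34·6=35700; k=3: 52224+0+24·35·6=57264 → min 17232 | A₂..A₅: k=2: 0+8364+29·34·6=14280; k=3: 34510+1260+29·35·6=41860; k=4: 13056+0+29·6·6=14100 → min 14100.
Length 5: A₁..A₅: k=1: 0+14100+24·29·6=18276; k=2: 23664+8364+24·34·6=36924; k=3: 52224+1260+24·35·6=58524; k=4: 17232+0+24·6·6=18096 → min 18096.
Optimal order: ((A₁ × (A₂ × (A₃ × A₄))) × A₅) with cost 18096.

18096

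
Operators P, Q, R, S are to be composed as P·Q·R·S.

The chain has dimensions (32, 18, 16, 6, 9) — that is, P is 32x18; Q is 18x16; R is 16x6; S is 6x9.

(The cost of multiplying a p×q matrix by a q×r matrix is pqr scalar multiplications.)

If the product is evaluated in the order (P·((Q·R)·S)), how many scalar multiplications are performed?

(Q·R): 18×16 by 16×6 → 18×6, cost 18·16·6 = 1728
((Q·R)·S): 18×6 by 6×9 → 18×9, cost 18·6·9 = 972; cumulative 2700
(P·((Q·R)·S)): 32×18 by 18×9 → 32×9, cost 32·18·9 = 5184; cumulative 7884
Total: 7884 scalar multiplications.

7884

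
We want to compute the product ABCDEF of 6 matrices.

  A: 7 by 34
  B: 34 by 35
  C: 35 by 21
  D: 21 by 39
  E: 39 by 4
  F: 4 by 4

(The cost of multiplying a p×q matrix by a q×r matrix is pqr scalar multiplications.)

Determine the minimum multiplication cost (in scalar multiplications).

Adjacent pairs: AB = 7·34·35 = 8330; BC = 34·35·21 = 24990; CD = 35·21·39 = 28665; DE = 21·39·4 = 3276; EF = 39·4·4 = 624.
Length 3: A..C: k=1: 0+24990+7·34·21=29988; k=2: 8330+0+7·35·21=13475 → min 13475 | B..D: k=2: 0+28665+34·35·39=75075; k=3: 24990+0+34·21·39=52836 → min 52836 | C..E: k=3: 0+3276+35·21·4=6216; k=4: 28665+0+35·39·4=34125 → min 6216 | D..F: k=4: 0+624+21·39·4=3900; k=5: 3276+0+21·4·4=3612 → min 3612.
Length 4: A..D: k=1: 0+52836+7·34·39=62118; k=2: 8330+28665+7·35·39=46550; k=3: 13475+0+7·21·39=19208 → min 19208 | B..E: k=2: 0+6216+34·35·4=10976; k=3: 24990+3276+34·21·4=31122; k=4: 52836+0+34·39·4=58140 → min 10976 | C..F: k=3: 0+3612+35·21·4=6552; k=4: 28665+624+35·39·4=34749; k=5: 6216+0+35·4·4=6776 → min 6552.
Length 5: A..E: k=1: 0+10976+7·34·4=11928; k=2: 8330+6216+7·35·4=15526; k=3: 13475+3276+7·21·4=17339; k=4: 19208+0+7·39·4=20300 → min 11928 | B..F: k=2: 0+6552+34·35·4=11312; k=3: 24990+3612+34·21·4=31458; k=4: 52836+624+34·39·4=58764; k=5: 10976+0+34·4·4=11520 → min 11312.
Length 6: A..F: k=1: 0+11312+7·34·4=12264; k=2: 8330+6552+7·35·4=15862; k=3: 13475+3612+7·21·4=17675; k=4: 19208+624+7·39·4=20924; k=5: 11928+0+7·4·4=12040 → min 12040.
Optimal order: ((A(B(C(DE))))F) with cost 12040.

12040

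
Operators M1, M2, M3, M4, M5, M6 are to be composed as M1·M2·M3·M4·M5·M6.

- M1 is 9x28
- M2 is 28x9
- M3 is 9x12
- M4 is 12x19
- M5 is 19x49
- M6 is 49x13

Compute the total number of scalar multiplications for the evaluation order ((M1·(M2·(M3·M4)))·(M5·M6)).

25954

(M3·M4): 9×12 by 12×19 → 9×19, cost 9·12·19 = 2052
(M2·(M3·M4)): 28×9 by 9×19 → 28×19, cost 28·9·19 = 4788; cumulative 6840
(M1·(M2·(M3·M4))): 9×28 by 28×19 → 9×19, cost 9·28·19 = 4788; cumulative 11628
(M5·M6): 19×49 by 49×13 → 19×13, cost 19·49·13 = 12103
((M1·(M2·(M3·M4)))·(M5·M6)): 9×19 by 19×13 → 9×13, cost 9·19·13 = 2223; cumulative 25954
Total: 25954 scalar multiplications.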